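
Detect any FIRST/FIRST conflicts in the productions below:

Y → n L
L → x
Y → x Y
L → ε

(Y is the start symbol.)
No FIRST/FIRST conflicts.

A FIRST/FIRST conflict occurs when two productions N → α and N → β for the same non-terminal have FIRST(α) ∩ FIRST(β) ≠ ∅ (with ε ∈ FIRST of a nullable right-hand side, so two nullable alternatives also conflict).

Productions for Y:
  Y → n L: FIRST = { 'n' }
  Y → x Y: FIRST = { 'x' }
Productions for L:
  L → x: FIRST = { 'x' }
  L → ε: FIRST = { ε }

All alternatives of each non-terminal have pairwise disjoint FIRST sets.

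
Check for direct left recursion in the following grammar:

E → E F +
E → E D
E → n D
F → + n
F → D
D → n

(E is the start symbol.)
Yes, E is left-recursive

E → E F +: LEFT RECURSIVE (starts with E)
E → E D: LEFT RECURSIVE (starts with E)
E → n D: starts with n
F → + n: starts with '+'
F → D: starts with D
D → n: starts with n

The grammar has direct left recursion on: E.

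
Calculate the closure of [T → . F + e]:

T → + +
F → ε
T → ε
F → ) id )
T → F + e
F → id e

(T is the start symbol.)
Start with: [T → . F + e]
  [T → . F + e] has the dot before F: add [F → .], [F → . ) id )], [F → . id e]
No further items can be added.

CLOSURE = { [F → . ) id )], [F → . id e], [F → .], [T → . F + e] }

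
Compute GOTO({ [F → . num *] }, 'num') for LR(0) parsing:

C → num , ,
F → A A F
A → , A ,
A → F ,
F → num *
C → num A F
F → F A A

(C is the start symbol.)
GOTO(I, 'num') = CLOSURE({ [A → αX.β] : [A → α.Xβ] ∈ I, X = 'num' })

Items with dot before 'num', with the dot advanced:
  [F → . num *] → [F → num . *]
Closure adds nothing (no advanced item has the dot before a non-terminal).

GOTO = { [F → num . *] }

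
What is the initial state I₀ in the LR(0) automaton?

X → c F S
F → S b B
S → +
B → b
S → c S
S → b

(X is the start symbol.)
{ [X → . c F S], [X' → . X] }

First, augment the grammar with X' → X
I₀ = CLOSURE({ [X' → . X] }):
  [X' → . X] has the dot before X: add [X → . c F S]
No further items can be added.

I₀ = { [X → . c F S], [X' → . X] }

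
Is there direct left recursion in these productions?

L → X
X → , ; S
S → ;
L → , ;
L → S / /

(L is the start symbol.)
No direct left recursion

Direct left recursion occurs when N → N α for some non-terminal N (the right-hand side begins with the left-hand side itself).

L → X: starts with X
X → , ; S: starts with ','
S → ;: starts with ';'
L → , ;: starts with ','
L → S / /: starts with S

No direct left recursion found.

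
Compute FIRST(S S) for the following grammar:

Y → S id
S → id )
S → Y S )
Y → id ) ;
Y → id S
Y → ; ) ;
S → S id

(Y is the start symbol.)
{ ';', 'id' }

FIRST sets of the non-terminals involved (from the grammar, by fixed-point iteration):
  FIRST(S) = { ';', 'id' }

To compute FIRST(S S), process the symbols left to right:
Symbol S is a non-terminal. Add FIRST(S) \ {ε} = { ';', 'id' }
S is not nullable (ε ∉ FIRST(S)), so stop here.
FIRST(S S) = { ';', 'id' }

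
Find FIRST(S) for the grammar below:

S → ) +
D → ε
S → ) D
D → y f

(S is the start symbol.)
To compute FIRST(S), examine every production with S on the left-hand side, reading each right-hand side left to right until a non-nullable symbol is reached.

From S → ) +:
  - ')' is a terminal: add ')' and stop
From S → ) D:
  - ')' is a terminal: add ')' and stop

Collecting: FIRST(S) = { ')' }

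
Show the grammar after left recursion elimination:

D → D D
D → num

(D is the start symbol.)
D is directly left-recursive. The standard transformation for
  A → A α₁ | ... | A α_m | β₁ | ... | β_n
is
  A  → β₁ A' | ... | β_n A'
  A' → α₁ A' | ... | α_m A' | ε

D → num becomes D → num D'
D → D D becomes D' → D D'
Add D' → ε

Resulting grammar:
D → num D'
D' → D D'
D' → ε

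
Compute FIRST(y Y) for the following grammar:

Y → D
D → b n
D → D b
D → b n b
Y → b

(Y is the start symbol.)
{ 'y' }

To compute FIRST(y Y), process the symbols left to right:
Symbol y is a terminal. Add 'y' and stop.
FIRST(y Y) = { 'y' }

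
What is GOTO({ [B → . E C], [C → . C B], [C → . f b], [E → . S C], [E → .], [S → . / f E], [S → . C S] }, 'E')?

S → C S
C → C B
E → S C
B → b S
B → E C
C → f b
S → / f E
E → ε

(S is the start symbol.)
{ [B → E . C], [C → . C B], [C → . f b] }

GOTO(I, 'E') = CLOSURE({ [A → αX.β] : [A → α.Xβ] ∈ I, X = 'E' })

Items with dot before 'E', with the dot advanced:
  [B → . E C] → [B → E . C]
Closure of the advanced items:
  [B → E . C] has the dot before C: add [C → . C B], [C → . f b]

GOTO = { [B → E . C], [C → . C B], [C → . f b] }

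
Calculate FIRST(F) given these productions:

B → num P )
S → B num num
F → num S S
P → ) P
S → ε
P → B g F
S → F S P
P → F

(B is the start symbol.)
To compute FIRST(F), examine every production with F on the left-hand side, reading each right-hand side left to right until a non-nullable symbol is reached.

From F → num S S:
  - num is a terminal: add 'num' and stop

Collecting: FIRST(F) = { 'num' }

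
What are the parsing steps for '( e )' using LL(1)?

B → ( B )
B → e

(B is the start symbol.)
LL(1) parsing maintains a stack (initially the start symbol over $) and the input. At each step: if the stack top is a terminal, match it against the current input token; if it is a non-terminal N, replace it with the RHS of M[N, lookahead] (the unique production whose predict set contains the lookahead).

Stack is shown with the top on the left.

Stack    Input    Action
------------------------
B $      ( e ) $  output B → ( B )
( B ) $  ( e ) $  match '('
B ) $    e ) $    output B → e
e ) $    e ) $    match 'e'
) $      ) $      match ')'
$        $        accept

The string is accepted.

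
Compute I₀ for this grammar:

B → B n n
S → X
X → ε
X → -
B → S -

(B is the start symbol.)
{ [B → . B n n], [B → . S -], [B' → . B], [S → . X], [X → . -], [X → .] }

First, augment the grammar with B' → B
I₀ = CLOSURE({ [B' → . B] }):
  [B' → . B] has the dot before B: add [B → . B n n], [B → . S -]
  [B → . S -] has the dot before S: add [S → . X]
  [S → . X] has the dot before X: add [X → .], [X → . -]
No further items can be added.

I₀ = { [B → . B n n], [B → . S -], [B' → . B], [S → . X], [X → . -], [X → .] }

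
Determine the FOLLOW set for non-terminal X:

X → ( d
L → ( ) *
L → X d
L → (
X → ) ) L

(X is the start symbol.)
{ $, 'd' }

X is the start symbol, so $ ∈ FOLLOW(X).
In L → X d: X is followed by d, add FIRST(d) \ {ε} = { 'd' }

Taking the union: FOLLOW(X) = { $, 'd' }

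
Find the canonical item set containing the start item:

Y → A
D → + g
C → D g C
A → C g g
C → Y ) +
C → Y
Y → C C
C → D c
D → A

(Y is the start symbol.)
{ [A → . C g g], [C → . D c], [C → . D g C], [C → . Y ) +], [C → . Y], [D → . + g], [D → . A], [Y → . A], [Y → . C C], [Y' → . Y] }

First, augment the grammar with Y' → Y
I₀ = CLOSURE({ [Y' → . Y] }):
  [Y' → . Y] has the dot before Y: add [Y → . A], [Y → . C C]
  [Y → . A] has the dot before A: add [A → . C g g]
  [Y → . C C] has the dot before C: add [C → . D g C], [C → . Y ) +], [C → . Y], [C → . D c]
  [C → . D g C] has the dot before D: add [D → . + g], [D → . A]
No further items can be added.

I₀ = { [A → . C g g], [C → . D c], [C → . D g C], [C → . Y ) +], [C → . Y], [D → . + g], [D → . A], [Y → . A], [Y → . C C], [Y' → . Y] }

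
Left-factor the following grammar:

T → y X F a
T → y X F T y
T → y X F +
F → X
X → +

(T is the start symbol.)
Left-factoring transforms A → αβ₁ | αβ₂ into A → αA' and A' → β₁ | β₂
(α is the longest common prefix among the alternatives). Repeat until
no nonterminal has two alternatives with a common prefix.

Round 1: T has alternatives sharing prefix 'y X F'. Introduce T': T → y X F T'
  Add: T' → a
  Add: T' → T y
  Add: T' → +

No remaining common prefixes — done.

Resulting grammar:
T → y X F T'
T' → a
T' → T y
T' → +
F → X
X → +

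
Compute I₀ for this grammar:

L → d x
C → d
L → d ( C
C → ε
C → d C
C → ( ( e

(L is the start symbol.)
First, augment the grammar with L' → L
I₀ = CLOSURE({ [L' → . L] }):
  [L' → . L] has the dot before L: add [L → . d x], [L → . d ( C]
No further items can be added.

I₀ = { [L → . d ( C], [L → . d x], [L' → . L] }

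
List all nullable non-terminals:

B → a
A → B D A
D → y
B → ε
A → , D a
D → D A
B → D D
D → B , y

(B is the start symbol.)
ε-productions: B → ε
So B is immediately nullable.
No further non-terminal can be added: every production for the remaining non-terminals contains a terminal or a non-nullable non-terminal.
Nullable = { 'B' }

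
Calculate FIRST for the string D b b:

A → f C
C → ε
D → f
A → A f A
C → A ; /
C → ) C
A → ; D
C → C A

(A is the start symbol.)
FIRST sets of the non-terminals involved (from the grammar, by fixed-point iteration):
  FIRST(D) = { 'f' }

To compute FIRST(D b b), process the symbols left to right:
Symbol D is a non-terminal. Add FIRST(D) \ {ε} = { 'f' }
D is not nullable (ε ∉ FIRST(D)), so stop here.
FIRST(D b b) = { 'f' }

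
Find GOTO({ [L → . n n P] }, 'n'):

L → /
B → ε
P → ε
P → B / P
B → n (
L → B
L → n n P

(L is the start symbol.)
{ [L → n . n P] }

GOTO(I, 'n') = CLOSURE({ [A → αX.β] : [A → α.Xβ] ∈ I, X = 'n' })

Items with dot before 'n', with the dot advanced:
  [L → . n n P] → [L → n . n P]
Closure adds nothing (no advanced item has the dot before a non-terminal).

GOTO = { [L → n . n P] }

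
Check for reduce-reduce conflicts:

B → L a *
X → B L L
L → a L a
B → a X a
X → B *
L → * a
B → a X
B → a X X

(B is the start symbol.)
Augment with B' → B and build the canonical LR(0) collection (I0 = CLOSURE({[B' → . B]}), then GOTO on every symbol after a dot until no new states appear). It has 20 states:
  I0: { [B → . L a *], [B → . a X X], [B → . a X a], [B → . a X], [B' → . B], [L → . * a], [L → . a L a] }  — shift
  I1: { [L → * . a] }  — shift
  I2: { [B' → B .] }  — accept
  I3: { [B → L . a *] }  — shift
  I4: { [B → . L a *], [B → . a X X], [B → . a X a], [B → . a X], [B → a . X X], [B → a . X a], [B → a . X], [L → . * a], [L → . a L a], [L → a . L a], [X → . B *], [X → . B L L] }  — shift
  I5: { [L → . * a], [L → . a L a], [X → B . *], [X → B . L L] }  — shift
  I6: { [B → L . a *], [L → a L . a] }  — shift
  I7: { [B → . L a *], [B → . a X X], [B → . a X a], [B → . a X], [B → a X . X], [B → a X . a], [B → a X .], [L → . * a], [L → . a L a], [X → . B *], [X → . B L L] }  — shift, reduce
  I8: { [B → a X X .] }  — reduce
  I9: { [B → . L a *], [B → . a X X], [B → . a X a], [B → . a X], [B → a . X X], [B → a . X a], [B → a . X], [B → a X a .], [L → . * a], [L → . a L a], [L → a . L a], [X → . B *], [X → . B L L] }  — shift, reduce
  I10: { [B → L a . *], [L → a L a .] }  — shift, reduce
  I11: { [B → L a * .] }  — reduce
  I12: { [L → * . a], [X → B * .] }  — shift, reduce
  I13: { [L → . * a], [L → . a L a], [X → B L . L] }  — shift
  I14: { [L → . * a], [L → . a L a], [L → a . L a] }  — shift
  I15: { [L → a L . a] }  — shift
  I16: { [L → a L a .] }  — reduce
  I17: { [X → B L L .] }  — reduce
  I18: { [L → * a .] }  — reduce
  I19: { [B → L a . *] }  — shift

No state contains more than one complete item.

Answer: No reduce-reduce conflicts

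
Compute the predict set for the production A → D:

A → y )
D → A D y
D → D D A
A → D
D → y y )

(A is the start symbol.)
PREDICT(A → D) = (FIRST(RHS) \ {ε}) ∪ (FOLLOW(A) if ε ∈ FIRST(RHS), i.e. RHS ⇒* ε)
FIRST(D) = { 'y' }
FIRST(D) = { 'y' }
ε ∉ FIRST(D), so FOLLOW(A) is not added.
PREDICT(A → D) = { 'y' }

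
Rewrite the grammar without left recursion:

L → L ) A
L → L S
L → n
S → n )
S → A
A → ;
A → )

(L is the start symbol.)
L is directly left-recursive. The standard transformation for
  A → A α₁ | ... | A α_m | β₁ | ... | β_n
is
  A  → β₁ A' | ... | β_n A'
  A' → α₁ A' | ... | α_m A' | ε

L → n becomes L → n L'
L → L ) A becomes L' → ) A L'
L → L S becomes L' → S L'
Add L' → ε

Productions for other non-terminals are unchanged:
  S → n )
  S → A
  A → ;
  A → )

Resulting grammar:
L → n L'
L' → ) A L'
L' → S L'
L' → ε
S → n )
S → A
A → ;
A → )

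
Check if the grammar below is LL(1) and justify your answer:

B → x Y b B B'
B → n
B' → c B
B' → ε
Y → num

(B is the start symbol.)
No. Predict set conflict for B': { 'c' }

A grammar is LL(1) if for each non-terminal N with multiple productions, the predict sets of those productions are pairwise disjoint, where PREDICT(N → α) = (FIRST(α) \ {ε}) ∪ (FOLLOW(N) if α ⇒* ε).

Relevant sets:
  FOLLOW(B') = { $, 'c' }

For B:
  PREDICT(B → x Y b B B') = { 'x' }
  PREDICT(B → n) = { 'n' }
For B':
  PREDICT(B' → c B) = { 'c' }
  PREDICT(B' → ε) = { $, 'c' }
Y has a single production, so nothing to check there.

Conflict found: Predict set conflict for B': { 'c' }
The grammar is NOT LL(1).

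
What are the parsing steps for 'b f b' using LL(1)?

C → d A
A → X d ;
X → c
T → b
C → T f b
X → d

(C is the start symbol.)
Stack is shown with the top on the left.

Stack    Input    Action
------------------------
C $      b f b $  output C → T f b
T f b $  b f b $  output T → b
b f b $  b f b $  match 'b'
f b $    f b $    match 'f'
b $      b $      match 'b'
$        $        accept

The string is accepted.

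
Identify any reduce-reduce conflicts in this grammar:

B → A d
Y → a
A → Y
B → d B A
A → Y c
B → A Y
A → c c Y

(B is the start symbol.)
No reduce-reduce conflicts

A reduce-reduce conflict occurs when an LR(0) state has two complete items [A → α .] and [B → β .] — both call for a reduction, and with no lookahead the parser cannot choose between them.

Augment with B' → B and build the canonical LR(0) collection (I0 = CLOSURE({[B' → . B]}), then GOTO on every symbol after a dot until no new states appear). It has 14 states:
  I0: { [A → . Y c], [A → . Y], [A → . c c Y], [B → . A Y], [B → . A d], [B → . d B A], [B' → . B], [Y → . a] }  — shift
  I1: { [B → A . Y], [B → A . d], [Y → . a] }  — shift
  I2: { [B' → B .] }  — accept
  I3: { [A → Y . c], [A → Y .] }  — shift, reduce
  I4: { [Y → a .] }  — reduce
  I5: { [A → c . c Y] }  — shift
  I6: { [A → . Y c], [A → . Y], [A → . c c Y], [B → . A Y], [B → . A d], [B → . d B A], [B → d . B A], [Y → . a] }  — shift
  I7: { [A → . Y c], [A → . Y], [A → . c c Y], [B → d B . A], [Y → . a] }  — shift
  I8: { [B → d B A .] }  — reduce
  I9: { [A → c c . Y], [Y → . a] }  — shift
  I10: { [A → c c Y .] }  — reduce
  I11: { [A → Y c .] }  — reduce
  I12: { [B → A Y .] }  — reduce
  I13: { [B → A d .] }  — reduce

No state contains more than one complete item.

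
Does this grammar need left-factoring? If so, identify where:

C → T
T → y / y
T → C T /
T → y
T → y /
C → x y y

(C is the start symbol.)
Yes, T has productions with common prefix 'y'

Left-factoring is needed when two productions for the same non-terminal
share a common prefix on the right-hand side.

Productions for C:
  C → T
  C → x y y
Productions for T:
  T → y / y
  T → C T /
  T → y
  T → y /

Found common prefix 'y' in productions for T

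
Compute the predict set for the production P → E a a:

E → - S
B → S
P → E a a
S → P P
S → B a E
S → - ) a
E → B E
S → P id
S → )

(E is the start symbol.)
PREDICT(P → E a a) = (FIRST(RHS) \ {ε}) ∪ (FOLLOW(P) if ε ∈ FIRST(RHS), i.e. RHS ⇒* ε)
FIRST(E) = { ')', '-' }
FIRST(E a a) = { ')', '-' }
ε ∉ FIRST(E a a), so FOLLOW(P) is not added.
PREDICT(P → E a a) = { ')', '-' }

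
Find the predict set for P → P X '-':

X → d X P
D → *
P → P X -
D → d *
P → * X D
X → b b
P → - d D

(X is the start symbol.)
{ '*', '-' }

PREDICT(P → P X '-') = (FIRST(RHS) \ {ε}) ∪ (FOLLOW(P) if ε ∈ FIRST(RHS), i.e. RHS ⇒* ε)
FIRST(P) = { '*', '-' }
FIRST(P X '-') = { '*', '-' }
ε ∉ FIRST(P X '-'), so FOLLOW(P) is not added.
PREDICT(P → P X '-') = { '*', '-' }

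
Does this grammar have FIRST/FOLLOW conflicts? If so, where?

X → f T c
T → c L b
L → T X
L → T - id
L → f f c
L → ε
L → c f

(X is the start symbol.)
A FIRST/FOLLOW conflict occurs when a non-terminal N has a nullable alternative N → β (β ⇒* ε) and another alternative N → α with FIRST(α) ∩ FOLLOW(N) ≠ ∅: on such a lookahead the parser cannot decide between expanding α and letting N vanish via β.

Nullable non-terminals: L.
FIRST sets used below: FIRST(T) = { 'c' }

L: nullable alternative(s) L → ε; FOLLOW(L) = { 'b' }
  L → T X: FIRST \ {ε} = { 'c' } — disjoint from FOLLOW(L)
  L → T - id: FIRST \ {ε} = { 'c' } — disjoint from FOLLOW(L)
  L → f f c: FIRST \ {ε} = { 'f' } — disjoint from FOLLOW(L)
  L → ε: FIRST \ {ε} = { } — this is the only nullable alternative, skip
  L → c f: FIRST \ {ε} = { 'c' } — disjoint from FOLLOW(L)

T, X have no nullable alternative, so no FIRST/FOLLOW check is needed there.

No FIRST/FOLLOW conflicts found.

Answer: No FIRST/FOLLOW conflicts.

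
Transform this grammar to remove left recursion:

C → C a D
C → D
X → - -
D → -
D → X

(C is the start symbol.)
C is directly left-recursive. The standard transformation for
  A → A α₁ | ... | A α_m | β₁ | ... | β_n
is
  A  → β₁ A' | ... | β_n A'
  A' → α₁ A' | ... | α_m A' | ε

C → D becomes C → D C'
C → C a D becomes C' → a D C'
Add C' → ε

Productions for other non-terminals are unchanged:
  X → - -
  D → -
  D → X

Resulting grammar:
C → D C'
C' → a D C'
C' → ε
X → - -
D → -
D → X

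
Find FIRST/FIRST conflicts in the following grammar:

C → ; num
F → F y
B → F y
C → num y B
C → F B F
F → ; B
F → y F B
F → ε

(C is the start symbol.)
FIRST sets of the non-terminals at (or reachable through a nullable prefix from) the front of some alternative:
  FIRST(F) = { ';', 'y', ε }
  FIRST(B) = { ';', 'y' }

Productions for C:
  C → ; num: FIRST = { ';' }
  C → num y B: FIRST = { 'num' }
  C → F B F: FIRST = { ';', 'y' }
Productions for F:
  F → F y: FIRST = { ';', 'y' }
  F → ; B: FIRST = { ';' }
  F → y F B: FIRST = { 'y' }
  F → ε: FIRST = { ε }
B has only one production, so no FIRST/FIRST conflict is possible there.

Conflict for C: C → ; num and C → F B F
  Overlap: { ';' }
Conflict for F: F → F y and F → ; B
  Overlap: { ';' }
Conflict for F: F → F y and F → y F B
  Overlap: { 'y' }

Answer: Yes. C → ';' num / C → F B F on { ';' }; F → F y / F → ';' B on { ';' }; F → F y / F → y F B on { 'y' }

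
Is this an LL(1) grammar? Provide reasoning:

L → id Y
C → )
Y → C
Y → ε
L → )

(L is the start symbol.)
Relevant sets:
  FIRST(C) = { ')' }
  FOLLOW(Y) = { $ }

For L:
  PREDICT(L → id Y) = { 'id' }
  PREDICT(L → ')') = { ')' }
For Y:
  PREDICT(Y → C) = { ')' }
  PREDICT(Y → ε) = { $ }
C has a single production, so nothing to check there.

All predict sets are disjoint. The grammar IS LL(1).

Answer: Yes, the grammar is LL(1).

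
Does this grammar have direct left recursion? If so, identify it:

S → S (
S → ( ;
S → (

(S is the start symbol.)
Direct left recursion occurs when N → N α for some non-terminal N (the right-hand side begins with the left-hand side itself).

S → S (: LEFT RECURSIVE (starts with S)
S → ( ;: starts with '('
S → (: starts with '('

The grammar has direct left recursion on: S.

Answer: Yes, S is left-recursive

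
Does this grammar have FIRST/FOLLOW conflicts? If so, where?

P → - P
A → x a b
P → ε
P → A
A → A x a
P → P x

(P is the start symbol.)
Yes. P → A with FOLLOW(P) on { 'x' }; P → P x with FOLLOW(P) on { 'x' }

Nullable non-terminals: P.
FIRST sets used below: FIRST(A) = { 'x' }, FIRST(P) = { '-', 'x', ε }

P: nullable alternative(s) P → ε; FOLLOW(P) = { $, 'x' }
  P → - P: FIRST \ {ε} = { '-' } — disjoint from FOLLOW(P)
  P → ε: FIRST \ {ε} = { } — this is the only nullable alternative, skip
  P → A: FIRST \ {ε} = { 'x' } — overlaps FOLLOW(P) on { 'x' }: CONFLICT
  P → P x: FIRST \ {ε} = { '-', 'x' } — overlaps FOLLOW(P) on { 'x' }: CONFLICT

A has no nullable alternative, so no FIRST/FOLLOW check is needed there.

So the grammar has 2 FIRST/FOLLOW conflicts (marked CONFLICT above).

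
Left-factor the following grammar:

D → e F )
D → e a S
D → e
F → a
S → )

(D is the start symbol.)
D → e D'
D' → F )
D' → a S
D' → ε
F → a
S → )

Left-factoring transforms A → αβ₁ | αβ₂ into A → αA' and A' → β₁ | β₂
(α is the longest common prefix among the alternatives). Repeat until
no nonterminal has two alternatives with a common prefix.

Round 1: D has alternatives sharing prefix 'e'. Introduce D': D → e D'
  Add: D' → F )
  Add: D' → a S
  Add: D' → ε

No remaining common prefixes — done.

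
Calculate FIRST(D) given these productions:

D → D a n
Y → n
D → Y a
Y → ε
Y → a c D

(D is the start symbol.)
FIRST sets of the other non-terminals involved (by the same procedure, iterated to a fixed point):
  FIRST(Y) = { 'a', 'n', ε }

From D → D a n:
  - D is the symbol being defined: contributes nothing new
    D is not nullable, so stop
From D → Y a:
  - Y is a non-terminal: add FIRST(Y) \ {ε} = { 'a', 'n' }
    Y is nullable, so continue to the next symbol
  - a is a terminal: add 'a' and stop

Collecting: FIRST(D) = { 'a', 'n' }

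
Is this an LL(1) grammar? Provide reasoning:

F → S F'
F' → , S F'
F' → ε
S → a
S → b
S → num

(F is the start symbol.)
Relevant sets:
  FOLLOW(F') = { $ }

For F':
  PREDICT(F' → ',' S F') = { ',' }
  PREDICT(F' → ε) = { $ }
For S:
  PREDICT(S → a) = { 'a' }
  PREDICT(S → b) = { 'b' }
  PREDICT(S → num) = { 'num' }
F has a single production, so nothing to check there.

All predict sets are disjoint. The grammar IS LL(1).

Answer: Yes, the grammar is LL(1).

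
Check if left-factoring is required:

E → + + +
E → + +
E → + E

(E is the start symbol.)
Yes, E has productions with common prefix '+'

Left-factoring is needed when two productions for the same non-terminal
share a common prefix on the right-hand side.

Productions for E:
  E → + + +
  E → + +
  E → + E

Found common prefix '+' in productions for E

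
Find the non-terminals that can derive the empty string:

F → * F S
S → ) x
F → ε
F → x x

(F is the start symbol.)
ε-productions: F → ε
So F is immediately nullable.
No further non-terminal can be added: every production for the remaining non-terminals contains a terminal or a non-nullable non-terminal.
Nullable = { 'F' }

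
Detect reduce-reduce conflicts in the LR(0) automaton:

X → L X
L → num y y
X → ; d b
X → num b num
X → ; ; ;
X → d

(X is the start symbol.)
A reduce-reduce conflict occurs when an LR(0) state has two complete items [A → α .] and [B → β .] — both call for a reduction, and with no lookahead the parser cannot choose between them.

Augment with X' → X and build the canonical LR(0) collection (I0 = CLOSURE({[X' → . X]}), then GOTO on every symbol after a dot until no new states appear). It has 15 states:
  I0: { [L → . num y y], [X → . ; ; ;], [X → . ; d b], [X → . L X], [X → . d], [X → . num b num], [X' → . X] }  — shift
  I1: { [X → ; . ; ;], [X → ; . d b] }  — shift
  I2: { [L → . num y y], [X → . ; ; ;], [X → . ; d b], [X → . L X], [X → . d], [X → . num b num], [X → L . X] }  — shift
  I3: { [X' → X .] }  — accept
  I4: { [X → d .] }  — reduce
  I5: { [L → num . y y], [X → num . b num] }  — shift
  I6: { [X → num b . num] }  — shift
  I7: { [L → num y . y] }  — shift
  I8: { [L → num y y .] }  — reduce
  I9: { [X → num b num .] }  — reduce
  I10: { [X → L X .] }  — reduce
  I11: { [X → ; ; . ;] }  — shift
  I12: { [X → ; d . b] }  — shift
  I13: { [X → ; d b .] }  — reduce
  I14: { [X → ; ; ; .] }  — reduce

No state contains more than one complete item.

Answer: No reduce-reduce conflicts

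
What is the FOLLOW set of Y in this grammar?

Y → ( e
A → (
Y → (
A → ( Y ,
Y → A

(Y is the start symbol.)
{ $, ',' }

To compute FOLLOW(Y), find every occurrence of Y on a right-hand side N → α Y β: add FIRST(β) \ {ε}, and if β is empty or nullable also add FOLLOW(N). Iterate to a fixed point.

Y is the start symbol, so $ ∈ FOLLOW(Y).
In A → ( Y ,: Y is followed by ',', add FIRST(',') \ {ε} = { ',' }

Taking the union: FOLLOW(Y) = { $, ',' }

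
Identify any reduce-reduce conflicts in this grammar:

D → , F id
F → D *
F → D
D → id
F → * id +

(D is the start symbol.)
No reduce-reduce conflicts

Augment with D' → D and build the canonical LR(0) collection (I0 = CLOSURE({[D' → . D]}), then GOTO on every symbol after a dot until no new states appear). It has 11 states:
  I0: { [D → . , F id], [D → . id], [D' → . D] }  — shift
  I1: { [D → , . F id], [D → . , F id], [D → . id], [F → . * id +], [F → . D *], [F → . D] }  — shift
  I2: { [D' → D .] }  — accept
  I3: { [D → id .] }  — reduce
  I4: { [F → * . id +] }  — shift
  I5: { [F → D . *], [F → D .] }  — shift, reduce
  I6: { [D → , F . id] }  — shift
  I7: { [D → , F id .] }  — reduce
  I8: { [F → D * .] }  — reduce
  I9: { [F → * id . +] }  — shift
  I10: { [F → * id + .] }  — reduce

No state contains more than one complete item.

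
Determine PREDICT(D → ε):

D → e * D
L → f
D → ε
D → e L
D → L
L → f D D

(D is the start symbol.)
{ $, 'e', 'f' }

PREDICT(D → ε) = (FIRST(RHS) \ {ε}) ∪ (FOLLOW(D) if ε ∈ FIRST(RHS), i.e. RHS ⇒* ε)
The right-hand side is ε (FIRST(ε) = { ε }), so the predict set is FOLLOW(D) = { $, 'e', 'f' }
PREDICT(D → ε) = { $, 'e', 'f' }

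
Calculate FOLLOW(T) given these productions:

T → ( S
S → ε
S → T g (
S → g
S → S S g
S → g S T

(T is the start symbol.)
To compute FOLLOW(T), find every occurrence of T on a right-hand side N → α T β: add FIRST(β) \ {ε}, and if β is empty or nullable also add FOLLOW(N). Iterate to a fixed point.

T is the start symbol, so $ ∈ FOLLOW(T).
In S → T g (: T is followed by g '(', add FIRST(g '(') \ {ε} = { 'g' }
In S → g S T: T is at the end, add FOLLOW(S)

The FOLLOW sets referred to above (computed the same way, to a fixed point):
  FOLLOW(S) = { $, '(', 'g' }

Taking the union: FOLLOW(T) = { $, '(', 'g' }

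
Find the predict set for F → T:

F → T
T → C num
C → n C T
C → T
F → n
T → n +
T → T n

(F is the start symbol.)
{ 'n' }

PREDICT(F → T) = (FIRST(RHS) \ {ε}) ∪ (FOLLOW(F) if ε ∈ FIRST(RHS), i.e. RHS ⇒* ε)
FIRST(T) = { 'n' }
FIRST(T) = { 'n' }
ε ∉ FIRST(T), so FOLLOW(F) is not added.
PREDICT(F → T) = { 'n' }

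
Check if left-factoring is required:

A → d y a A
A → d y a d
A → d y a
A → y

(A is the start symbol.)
Left-factoring is needed when two productions for the same non-terminal
share a common prefix on the right-hand side.

Productions for A:
  A → d y a A
  A → d y a d
  A → d y a
  A → y

Found common prefix 'd y a' in productions for A

Answer: Yes, A has productions with common prefix 'd y a'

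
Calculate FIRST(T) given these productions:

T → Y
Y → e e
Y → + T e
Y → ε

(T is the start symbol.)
{ '+', 'e', ε }

FIRST sets of the other non-terminals involved (by the same procedure, iterated to a fixed point):
  FIRST(Y) = { '+', 'e', ε }

From T → Y:
  - Y is a non-terminal: add FIRST(Y) \ {ε} = { '+', 'e' }
    Y is nullable and nothing follows, so the whole right-hand side can vanish: ε ∈ FIRST(T)

Collecting: FIRST(T) = { '+', 'e', ε }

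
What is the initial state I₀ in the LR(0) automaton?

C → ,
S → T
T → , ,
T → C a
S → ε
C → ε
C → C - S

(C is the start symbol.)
{ [C → . ,], [C → . C - S], [C → .], [C' → . C] }

First, augment the grammar with C' → C
I₀ = CLOSURE({ [C' → . C] }):
  [C' → . C] has the dot before C: add [C → . ,], [C → .], [C → . C - S]
No further items can be added.

I₀ = { [C → . ,], [C → . C - S], [C → .], [C' → . C] }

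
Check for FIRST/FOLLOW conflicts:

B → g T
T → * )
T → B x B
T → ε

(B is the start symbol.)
Nullable non-terminals: T.
FIRST sets used below: FIRST(B) = { 'g' }

T: nullable alternative(s) T → ε; FOLLOW(T) = { $, 'x' }
  T → * ): FIRST \ {ε} = { '*' } — disjoint from FOLLOW(T)
  T → B x B: FIRST \ {ε} = { 'g' } — disjoint from FOLLOW(T)
  T → ε: FIRST \ {ε} = { } — this is the only nullable alternative, skip

B has no nullable alternative, so no FIRST/FOLLOW check is needed there.

No FIRST/FOLLOW conflicts found.

Answer: No FIRST/FOLLOW conflicts.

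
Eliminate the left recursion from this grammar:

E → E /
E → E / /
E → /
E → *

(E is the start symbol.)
E is directly left-recursive. The standard transformation for
  A → A α₁ | ... | A α_m | β₁ | ... | β_n
is
  A  → β₁ A' | ... | β_n A'
  A' → α₁ A' | ... | α_m A' | ε

E → / becomes E → / E'
E → * becomes E → * E'
E → E / becomes E' → / E'
E → E / / becomes E' → / / E'
Add E' → ε

Resulting grammar:
E → / E'
E → * E'
E' → / E'
E' → / / E'
E' → ε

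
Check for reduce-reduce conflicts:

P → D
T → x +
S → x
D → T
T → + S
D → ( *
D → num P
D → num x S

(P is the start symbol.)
No reduce-reduce conflicts

A reduce-reduce conflict occurs when an LR(0) state has two complete items [A → α .] and [B → β .] — both call for a reduction, and with no lookahead the parser cannot choose between them.

Augment with P' → P and build the canonical LR(0) collection (I0 = CLOSURE({[P' → . P]}), then GOTO on every symbol after a dot until no new states appear). It has 15 states:
  I0: { [D → . ( *], [D → . T], [D → . num P], [D → . num x S], [P → . D], [P' → . P], [T → . + S], [T → . x +] }  — shift
  I1: { [D → ( . *] }  — shift
  I2: { [S → . x], [T → + . S] }  — shift
  I3: { [P → D .] }  — reduce
  I4: { [P' → P .] }  — accept
  I5: { [D → T .] }  — reduce
  I6: { [D → . ( *], [D → . T], [D → . num P], [D → . num x S], [D → num . P], [D → num . x S], [P → . D], [T → . + S], [T → . x +] }  — shift
  I7: { [T → x . +] }  — shift
  I8: { [T → x + .] }  — reduce
  I9: { [D → num P .] }  — reduce
  I10: { [D → num x . S], [S → . x], [T → x . +] }  — shift
  I11: { [D → num x S .] }  — reduce
  I12: { [S → x .] }  — reduce
  I13: { [T → + S .] }  — reduce
  I14: { [D → ( * .] }  — reduce

No state contains more than one complete item.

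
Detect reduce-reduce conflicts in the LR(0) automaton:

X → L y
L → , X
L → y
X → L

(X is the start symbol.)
No reduce-reduce conflicts

Augment with X' → X and build the canonical LR(0) collection (I0 = CLOSURE({[X' → . X]}), then GOTO on every symbol after a dot until no new states appear). It has 7 states:
  I0: { [L → . , X], [L → . y], [X → . L y], [X → . L], [X' → . X] }  — shift
  I1: { [L → , . X], [L → . , X], [L → . y], [X → . L y], [X → . L] }  — shift
  I2: { [X → L . y], [X → L .] }  — shift, reduce
  I3: { [X' → X .] }  — accept
  I4: { [L → y .] }  — reduce
  I5: { [X → L y .] }  — reduce
  I6: { [L → , X .] }  — reduce

No state contains more than one complete item.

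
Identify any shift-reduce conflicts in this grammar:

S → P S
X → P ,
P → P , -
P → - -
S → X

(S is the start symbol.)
Augment with S' → S and build the canonical LR(0) collection (I0 = CLOSURE({[S' → . S]}), then GOTO on every symbol after a dot until no new states appear). It has 9 states:
  I0: { [P → . - -], [P → . P , -], [S → . P S], [S → . X], [S' → . S], [X → . P ,] }  — shift
  I1: { [P → - . -] }  — shift
  I2: { [P → . - -], [P → . P , -], [P → P . , -], [S → . P S], [S → . X], [S → P . S], [X → . P ,], [X → P . ,] }  — shift
  I3: { [S' → S .] }  — accept
  I4: { [S → X .] }  — reduce
  I5: { [P → P , . -], [X → P , .] }  — shift, reduce
  I6: { [S → P S .] }  — reduce
  I7: { [P → P , - .] }  — reduce
  I8: { [P → - - .] }  — reduce

I5 contains reduce item [X → P , .] and shift item [P → P , . -] — shift-reduce conflict.

Answer: Yes — I5: [X → P , .] vs [P → P , . -]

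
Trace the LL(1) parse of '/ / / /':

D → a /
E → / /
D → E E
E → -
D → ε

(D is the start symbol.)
LL(1) parsing maintains a stack (initially the start symbol over $) and the input. At each step: if the stack top is a terminal, match it against the current input token; if it is a non-terminal N, replace it with the RHS of M[N, lookahead] (the unique production whose predict set contains the lookahead).

Stack is shown with the top on the left.

Stack    Input      Action
--------------------------
D $      / / / / $  output D → E E
E E $    / / / / $  output E → / /
/ / E $  / / / / $  match '/'
/ E $    / / / $    match '/'
E $      / / $      output E → / /
/ / $    / / $      match '/'
/ $      / $        match '/'
$        $          accept

The string is accepted.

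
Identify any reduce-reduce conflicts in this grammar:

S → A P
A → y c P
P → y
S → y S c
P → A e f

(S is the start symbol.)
No reduce-reduce conflicts

Augment with S' → S and build the canonical LR(0) collection (I0 = CLOSURE({[S' → . S]}), then GOTO on every symbol after a dot until no new states appear). It has 13 states:
  I0: { [A → . y c P], [S → . A P], [S → . y S c], [S' → . S] }  — shift
  I1: { [A → . y c P], [P → . A e f], [P → . y], [S → A . P] }  — shift
  I2: { [S' → S .] }  — accept
  I3: { [A → . y c P], [A → y . c P], [S → . A P], [S → . y S c], [S → y . S c] }  — shift
  I4: { [S → y S . c] }  — shift
  I5: { [A → . y c P], [A → y c . P], [P → . A e f], [P → . y] }  — shift
  I6: { [P → A . e f] }  — shift
  I7: { [A → y c P .] }  — reduce
  I8: { [A → y . c P], [P → y .] }  — shift, reduce
  I9: { [P → A e . f] }  — shift
  I10: { [P → A e f .] }  — reduce
  I11: { [S → y S c .] }  — reduce
  I12: { [S → A P .] }  — reduce

No state contains more than one complete item.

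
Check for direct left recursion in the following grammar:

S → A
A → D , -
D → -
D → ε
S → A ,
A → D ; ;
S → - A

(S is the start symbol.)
Direct left recursion occurs when N → N α for some non-terminal N (the right-hand side begins with the left-hand side itself).

S → A: starts with A
A → D , -: starts with D
D → -: starts with '-'
D → ε: starts with ε
S → A ,: starts with A
A → D ; ;: starts with D
S → - A: starts with '-'

No direct left recursion found.

Answer: No direct left recursion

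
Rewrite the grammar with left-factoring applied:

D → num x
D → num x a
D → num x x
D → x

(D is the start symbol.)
Left-factoring transforms A → αβ₁ | αβ₂ into A → αA' and A' → β₁ | β₂
(α is the longest common prefix among the alternatives). Repeat until
no nonterminal has two alternatives with a common prefix.

Round 1: D has alternatives sharing prefix 'num x'. Introduce D': D → num x D'
  Add: D' → ε
  Add: D' → a
  Add: D' → x

No remaining common prefixes — done.

Resulting grammar:
D → num x D'
D' → ε
D' → a
D' → x
D → x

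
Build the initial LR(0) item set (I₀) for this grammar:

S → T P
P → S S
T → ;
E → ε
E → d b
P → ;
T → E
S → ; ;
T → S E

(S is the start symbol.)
{ [E → . d b], [E → .], [S → . ; ;], [S → . T P], [S' → . S], [T → . ;], [T → . E], [T → . S E] }

First, augment the grammar with S' → S
I₀ = CLOSURE({ [S' → . S] }):
  [S' → . S] has the dot before S: add [S → . T P], [S → . ; ;]
  [S → . T P] has the dot before T: add [T → . ;], [T → . E], [T → . S E]
  [T → . E] has the dot before E: add [E → .], [E → . d b]
No further items can be added.

I₀ = { [E → . d b], [E → .], [S → . ; ;], [S → . T P], [S' → . S], [T → . ;], [T → . E], [T → . S E] }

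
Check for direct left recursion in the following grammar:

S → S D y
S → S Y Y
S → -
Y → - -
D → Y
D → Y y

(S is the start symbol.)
Yes, S is left-recursive

Direct left recursion occurs when N → N α for some non-terminal N (the right-hand side begins with the left-hand side itself).

S → S D y: LEFT RECURSIVE (starts with S)
S → S Y Y: LEFT RECURSIVE (starts with S)
S → -: starts with '-'
Y → - -: starts with '-'
D → Y: starts with Y
D → Y y: starts with Y

The grammar has direct left recursion on: S.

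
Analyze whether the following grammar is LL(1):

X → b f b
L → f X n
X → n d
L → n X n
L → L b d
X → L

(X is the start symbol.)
Relevant sets:
  FIRST(L) = { 'f', 'n' }

For X:
  PREDICT(X → b f b) = { 'b' }
  PREDICT(X → n d) = { 'n' }
  PREDICT(X → L) = { 'f', 'n' }
For L:
  PREDICT(L → f X n) = { 'f' }
  PREDICT(L → n X n) = { 'n' }
  PREDICT(L → L b d) = { 'f', 'n' }

Conflict found: Predict set conflict for X: { 'n' }
The grammar is NOT LL(1).

Answer: No. Predict set conflict for X: { 'n' }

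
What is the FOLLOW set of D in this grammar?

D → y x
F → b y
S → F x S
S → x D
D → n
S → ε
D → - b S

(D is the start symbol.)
{ $ }

To compute FOLLOW(D), find every occurrence of D on a right-hand side N → α D β: add FIRST(β) \ {ε}, and if β is empty or nullable also add FOLLOW(N). Iterate to a fixed point.

D is the start symbol, so $ ∈ FOLLOW(D).
In S → x D: D is at the end, add FOLLOW(S)

The FOLLOW sets referred to above (computed the same way, to a fixed point):
  FOLLOW(S) = { $ }

Taking the union: FOLLOW(D) = { $ }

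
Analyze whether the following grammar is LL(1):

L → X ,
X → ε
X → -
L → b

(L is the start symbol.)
Yes, the grammar is LL(1).

Relevant sets:
  FIRST(X) = { '-', ε }
  FOLLOW(X) = { ',' }

For L:
  PREDICT(L → X ',') = { ',', '-' }
  PREDICT(L → b) = { 'b' }
For X:
  PREDICT(X → ε) = { ',' }
  PREDICT(X → '-') = { '-' }

All predict sets are disjoint. The grammar IS LL(1).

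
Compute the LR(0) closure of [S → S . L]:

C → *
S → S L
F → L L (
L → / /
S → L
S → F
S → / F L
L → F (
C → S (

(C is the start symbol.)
{ [F → . L L (], [L → . / /], [L → . F (], [S → S . L] }

To compute CLOSURE, for each item [A → α.Bβ] where B is a non-terminal, add [B → .γ] for all productions B → γ; repeat for the newly added items until nothing changes.

Start with: [S → S . L]
  [S → S . L] has the dot before L: add [L → . / /], [L → . F (]
  [L → . F (] has the dot before F: add [F → . L L (]
No further items can be added.

CLOSURE = { [F → . L L (], [L → . / /], [L → . F (], [S → S . L] }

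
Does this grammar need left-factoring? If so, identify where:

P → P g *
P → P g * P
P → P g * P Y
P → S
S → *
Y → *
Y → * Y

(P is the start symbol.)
Left-factoring is needed when two productions for the same non-terminal
share a common prefix on the right-hand side.

Productions for P:
  P → P g *
  P → P g * P
  P → P g * P Y
  P → S
Productions for Y:
  Y → *
  Y → * Y

Found common prefix 'P g *' in productions for P
Found common prefix '*' in productions for Y

Answer: Yes, P has productions with common prefix 'P g *'; Y has productions with common prefix '*'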